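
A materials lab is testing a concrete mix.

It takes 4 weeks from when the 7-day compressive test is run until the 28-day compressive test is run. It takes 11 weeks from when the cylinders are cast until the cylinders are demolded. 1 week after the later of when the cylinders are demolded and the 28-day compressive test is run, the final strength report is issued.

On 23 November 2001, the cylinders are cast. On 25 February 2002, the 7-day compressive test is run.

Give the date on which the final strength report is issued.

The cylinders are cast: Nov 23, 2001.
The cylinders are demolded: Nov 23, 2001 + 11 weeks = Feb 8, 2002.
The 7-day compressive test is run: Feb 25, 2002.
The 28-day compressive test is run: Feb 25, 2002 + 4 weeks = Mar 25, 2002.
Both prerequisites met — the cylinders are demolded (Feb 8, 2002), the 28-day compressive test is run (Mar 25, 2002); the later is Mar 25, 2002.
The final strength report is issued: Mar 25, 2002 + 1 week = Apr 1, 2002.

1 April 2002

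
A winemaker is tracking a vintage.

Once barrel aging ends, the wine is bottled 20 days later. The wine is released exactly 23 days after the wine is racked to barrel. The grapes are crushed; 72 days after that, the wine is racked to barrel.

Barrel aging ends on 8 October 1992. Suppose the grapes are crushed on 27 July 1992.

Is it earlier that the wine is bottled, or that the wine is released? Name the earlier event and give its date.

Barrel aging ends: Oct 8, 1992.
The wine is bottled: Oct 8, 1992 + 20 days = Oct 28, 1992.
The grapes are crushed: Jul 27, 1992.
The wine is racked to barrel: Jul 27, 1992 + 72 days = Oct 7, 1992.
The wine is released: Oct 7, 1992 + 23 days = Oct 30, 1992.
Comparing: the wine is bottled on Oct 28, 1992 vs the wine is released on Oct 30, 1992. Earlier: the wine is bottled.

The wine is bottled — 28 October 1992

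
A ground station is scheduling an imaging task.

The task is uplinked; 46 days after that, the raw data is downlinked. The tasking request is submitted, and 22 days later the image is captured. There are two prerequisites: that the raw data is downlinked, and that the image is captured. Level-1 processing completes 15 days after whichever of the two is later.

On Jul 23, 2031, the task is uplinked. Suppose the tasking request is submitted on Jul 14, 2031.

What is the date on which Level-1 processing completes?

The task is uplinked: Jul 23, 2031.
The raw data is downlinked: Jul 23, 2031 + 46 days = Sep 7, 2031.
The tasking request is submitted: Jul 14, 2031.
The image is captured: Jul 14, 2031 + 22 days = Aug 5, 2031.
Both prerequisites met — the raw data is downlinked (Sep 7, 2031), the image is captured (Aug 5, 2031); the later is Sep 7, 2031.
Level-1 processing completes: Sep 7, 2031 + 15 days = Sep 22, 2031.

Sep 22, 2031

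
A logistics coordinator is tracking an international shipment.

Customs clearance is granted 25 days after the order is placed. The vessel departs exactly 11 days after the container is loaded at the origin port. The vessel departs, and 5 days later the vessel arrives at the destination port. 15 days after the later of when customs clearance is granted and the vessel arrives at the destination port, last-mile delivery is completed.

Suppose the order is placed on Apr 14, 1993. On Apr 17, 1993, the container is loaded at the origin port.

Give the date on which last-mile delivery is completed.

May 24, 1993

The order is placed: Apr 14, 1993.
Customs clearance is granted: Apr 14, 1993 + 25 days = May 9, 1993.
The container is loaded at the origin port: Apr 17, 1993.
The vessel departs: Apr 17, 1993 + 11 days = Apr 28, 1993.
The vessel arrives at the destination port: Apr 28, 1993 + 5 days = May 3, 1993.
Both prerequisites met — customs clearance is granted (May 9, 1993), the vessel arrives at the destination port (May 3, 1993); the later is May 9, 1993.
Last-mile delivery is completed: May 9, 1993 + 15 days = May 24, 1993.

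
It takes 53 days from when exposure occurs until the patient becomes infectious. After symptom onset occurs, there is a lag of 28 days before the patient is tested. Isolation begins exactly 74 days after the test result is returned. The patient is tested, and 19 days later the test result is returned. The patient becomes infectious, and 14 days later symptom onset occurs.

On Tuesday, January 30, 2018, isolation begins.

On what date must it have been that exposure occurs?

Wednesday, July 26, 2017

Isolation begins: Jan 30, 2018.
The test result is returned: Jan 30, 2018 − 74 days = Nov 17, 2017.
The patient is tested: Nov 17, 2017 − 19 days = Oct 29, 2017.
Symptom onset occurs: Oct 29, 2017 − 28 days = Oct 1, 2017.
The patient becomes infectious: Oct 1, 2017 − 14 days = Sep 17, 2017.
Exposure occurs: Sep 17, 2017 − 53 days = Jul 26, 2017.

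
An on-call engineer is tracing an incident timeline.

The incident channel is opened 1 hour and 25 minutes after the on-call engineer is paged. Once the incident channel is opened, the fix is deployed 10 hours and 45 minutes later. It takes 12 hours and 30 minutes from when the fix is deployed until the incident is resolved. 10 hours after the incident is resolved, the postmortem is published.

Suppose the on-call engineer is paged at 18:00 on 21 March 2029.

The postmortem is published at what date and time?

The on-call engineer is paged: 18:00 Mar 21, 2029.
The incident channel is opened: 18:00 Mar 21, 2029 + 1h25m = 19:25 Mar 21, 2029.
The fix is deployed: 19:25 Mar 21, 2029 + 10h45m = 06:10 Mar 22, 2029.
The incident is resolved: 06:10 Mar 22, 2029 + 12h30m = 18:40 Mar 22, 2029.
The postmortem is published: 18:40 Mar 22, 2029 + 10h = 04:40 Mar 23, 2029.

04:40 on 23 March 2029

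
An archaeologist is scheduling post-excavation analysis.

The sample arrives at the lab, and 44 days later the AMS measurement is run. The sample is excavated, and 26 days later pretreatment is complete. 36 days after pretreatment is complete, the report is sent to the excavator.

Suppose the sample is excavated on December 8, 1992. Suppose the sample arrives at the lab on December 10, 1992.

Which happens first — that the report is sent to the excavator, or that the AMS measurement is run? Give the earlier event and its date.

The AMS measurement is run — January 23, 1993

The sample is excavated: Dec 8, 1992.
Pretreatment is complete: Dec 8, 1992 + 26 days = Jan 3, 1993.
The report is sent to the excavator: Jan 3, 1993 + 36 days = Feb 8, 1993.
The sample arrives at the lab: Dec 10, 1992.
The AMS measurement is run: Dec 10, 1992 + 44 days = Jan 23, 1993.
Comparing: the report is sent to the excavator on Feb 8, 1993 vs the AMS measurement is run on Jan 23, 1993. Earlier: the AMS measurement is run.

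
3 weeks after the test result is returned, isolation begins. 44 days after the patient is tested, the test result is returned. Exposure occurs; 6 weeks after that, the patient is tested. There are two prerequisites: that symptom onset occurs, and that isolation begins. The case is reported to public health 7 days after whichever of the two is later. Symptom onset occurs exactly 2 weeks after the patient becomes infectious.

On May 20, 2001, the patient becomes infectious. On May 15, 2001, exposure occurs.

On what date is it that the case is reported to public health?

The patient becomes infectious: May 20, 2001.
Symptom onset occurs: May 20, 2001 + 2 weeks = Jun 3, 2001.
Exposure occurs: May 15, 2001.
The patient is tested: May 15, 2001 + 6 weeks = Jun 26, 2001.
The test result is returned: Jun 26, 2001 + 44 days = Aug 9, 2001.
Isolation begins: Aug 9, 2001 + 3 weeks = Aug 30, 2001.
Both prerequisites met — symptom onset occurs (Jun 3, 2001), isolation begins (Aug 30, 2001); the later is Aug 30, 2001.
The case is reported to public health: Aug 30, 2001 + 7 days = Sep 6, 2001.

Sep 6, 2001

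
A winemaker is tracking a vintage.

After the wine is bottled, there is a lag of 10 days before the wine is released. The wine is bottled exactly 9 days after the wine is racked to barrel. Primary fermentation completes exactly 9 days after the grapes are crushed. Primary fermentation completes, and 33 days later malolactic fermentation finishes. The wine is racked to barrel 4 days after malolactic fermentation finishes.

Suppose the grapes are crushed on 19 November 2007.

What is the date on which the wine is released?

23 January 2008

The grapes are crushed: Nov 19, 2007.
Primary fermentation completes: Nov 19, 2007 + 9 days = Nov 28, 2007.
Malolactic fermentation finishes: Nov 28, 2007 + 33 days = Dec 31, 2007.
The wine is racked to barrel: Dec 31, 2007 + 4 days = Jan 4, 2008.
The wine is bottled: Jan 4, 2008 + 9 days = Jan 13, 2008.
The wine is released: Jan 13, 2008 + 10 days = Jan 23, 2008.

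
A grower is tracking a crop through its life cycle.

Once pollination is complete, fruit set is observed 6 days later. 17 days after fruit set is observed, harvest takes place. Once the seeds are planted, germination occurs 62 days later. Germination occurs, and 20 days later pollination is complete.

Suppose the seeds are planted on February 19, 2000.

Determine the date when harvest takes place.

June 3, 2000

The seeds are planted: Feb 19, 2000.
Germination occurs: Feb 19, 2000 + 62 days = Apr 21, 2000.
Pollination is complete: Apr 21, 2000 + 20 days = May 11, 2000.
Fruit set is observed: May 11, 2000 + 6 days = May 17, 2000.
Harvest takes place: May 17, 2000 + 17 days = Jun 3, 2000.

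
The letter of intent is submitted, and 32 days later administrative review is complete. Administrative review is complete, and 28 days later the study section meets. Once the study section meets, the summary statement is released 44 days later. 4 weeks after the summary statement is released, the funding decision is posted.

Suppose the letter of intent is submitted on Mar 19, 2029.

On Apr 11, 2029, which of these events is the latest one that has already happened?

The letter of intent is submitted

The letter of intent is submitted: Mar 19, 2029.
Administrative review is complete: Mar 19, 2029 + 32 days = Apr 20, 2029.
The study section meets: Apr 20, 2029 + 28 days = May 18, 2029.
The summary statement is released: May 18, 2029 + 44 days = Jul 1, 2029.
The funding decision is posted: Jul 1, 2029 + 4 weeks = Jul 29, 2029.
Apr 11, 2029 falls between when the letter of intent is submitted (Mar 19, 2029) and when administrative review is complete (Apr 20, 2029).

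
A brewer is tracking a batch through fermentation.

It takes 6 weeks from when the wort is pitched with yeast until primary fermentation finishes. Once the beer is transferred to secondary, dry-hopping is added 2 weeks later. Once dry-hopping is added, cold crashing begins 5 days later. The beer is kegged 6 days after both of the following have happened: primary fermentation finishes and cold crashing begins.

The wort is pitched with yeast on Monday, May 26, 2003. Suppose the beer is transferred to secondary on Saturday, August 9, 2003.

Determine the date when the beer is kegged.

The wort is pitched with yeast: May 26, 2003.
Primary fermentation finishes: May 26, 2003 + 6 weeks = Jul 7, 2003.
The beer is transferred to secondary: Aug 9, 2003.
Dry-hopping is added: Aug 9, 2003 + 2 weeks = Aug 23, 2003.
Cold crashing begins: Aug 23, 2003 + 5 days = Aug 28, 2003.
Both prerequisites met — primary fermentation finishes (Jul 7, 2003), cold crashing begins (Aug 28, 2003); the later is Aug 28, 2003.
The beer is kegged: Aug 28, 2003 + 6 days = Sep 3, 2003.

Wednesday, September 3, 2003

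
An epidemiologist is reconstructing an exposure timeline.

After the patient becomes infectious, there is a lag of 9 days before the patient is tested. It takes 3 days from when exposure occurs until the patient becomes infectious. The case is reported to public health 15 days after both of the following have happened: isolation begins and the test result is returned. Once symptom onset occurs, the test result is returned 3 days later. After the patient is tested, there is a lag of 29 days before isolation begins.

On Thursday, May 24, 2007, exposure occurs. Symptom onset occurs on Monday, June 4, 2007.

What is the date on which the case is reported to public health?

Exposure occurs: May 24, 2007.
The patient becomes infectious: May 24, 2007 + 3 days = May 27, 2007.
The patient is tested: May 27, 2007 + 9 days = Jun 5, 2007.
Isolation begins: Jun 5, 2007 + 29 days = Jul 4, 2007.
Symptom onset occurs: Jun 4, 2007.
The test result is returned: Jun 4, 2007 + 3 days = Jun 7, 2007.
Both prerequisites met — isolation begins (Jul 4, 2007), the test result is returned (Jun 7, 2007); the later is Jul 4, 2007.
The case is reported to public health: Jul 4, 2007 + 15 days = Jul 19, 2007.

Thursday, July 19, 2007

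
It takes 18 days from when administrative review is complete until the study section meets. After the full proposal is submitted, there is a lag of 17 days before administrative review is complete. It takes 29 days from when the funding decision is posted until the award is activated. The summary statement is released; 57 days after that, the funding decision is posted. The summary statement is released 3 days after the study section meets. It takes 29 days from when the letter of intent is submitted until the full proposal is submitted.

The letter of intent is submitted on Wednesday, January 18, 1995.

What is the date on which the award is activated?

The letter of intent is submitted: Jan 18, 1995.
The full proposal is submitted: Jan 18, 1995 + 29 days = Feb 16, 1995.
Administrative review is complete: Feb 16, 1995 + 17 days = Mar 5, 1995.
The study section meets: Mar 5, 1995 + 18 days = Mar 23, 1995.
The summary statement is released: Mar 23, 1995 + 3 days = Mar 26, 1995.
The funding decision is posted: Mar 26, 1995 + 57 days = May 22, 1995.
The award is activated: May 22, 1995 + 29 days = Jun 20, 1995.

Tuesday, June 20, 1995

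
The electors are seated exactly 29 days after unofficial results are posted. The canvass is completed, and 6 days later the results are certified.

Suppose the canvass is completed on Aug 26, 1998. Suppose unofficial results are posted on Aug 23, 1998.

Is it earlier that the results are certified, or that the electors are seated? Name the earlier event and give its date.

The canvass is completed: Aug 26, 1998.
The results are certified: Aug 26, 1998 + 6 days = Sep 1, 1998.
Unofficial results are posted: Aug 23, 1998.
The electors are seated: Aug 23, 1998 + 29 days = Sep 21, 1998.
Comparing: the results are certified on Sep 1, 1998 vs the electors are seated on Sep 21, 1998. Earlier: the results are certified.

The results are certified — Sep 1, 1998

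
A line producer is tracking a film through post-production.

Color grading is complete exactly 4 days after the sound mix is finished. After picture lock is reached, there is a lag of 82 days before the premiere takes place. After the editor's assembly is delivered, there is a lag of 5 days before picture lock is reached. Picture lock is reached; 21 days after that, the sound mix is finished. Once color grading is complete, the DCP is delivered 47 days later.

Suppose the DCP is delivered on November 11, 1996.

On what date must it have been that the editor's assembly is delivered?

The DCP is delivered: Nov 11, 1996.
Color grading is complete: Nov 11, 1996 − 47 days = Sep 25, 1996.
The sound mix is finished: Sep 25, 1996 − 4 days = Sep 21, 1996.
Picture lock is reached: Sep 21, 1996 − 21 days = Aug 31, 1996.
The editor's assembly is delivered: Aug 31, 1996 − 5 days = Aug 26, 1996.

August 26, 1996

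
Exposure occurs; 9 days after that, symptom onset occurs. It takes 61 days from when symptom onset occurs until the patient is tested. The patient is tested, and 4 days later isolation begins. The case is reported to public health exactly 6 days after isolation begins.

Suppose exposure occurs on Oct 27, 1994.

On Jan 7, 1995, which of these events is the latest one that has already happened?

Exposure occurs: Oct 27, 1994.
Symptom onset occurs: Oct 27, 1994 + 9 days = Nov 5, 1994.
The patient is tested: Nov 5, 1994 + 61 days = Jan 5, 1995.
Isolation begins: Jan 5, 1995 + 4 days = Jan 9, 1995.
The case is reported to public health: Jan 9, 1995 + 6 days = Jan 15, 1995.
Jan 7, 1995 falls between when the patient is tested (Jan 5, 1995) and when isolation begins (Jan 9, 1995).

The patient is tested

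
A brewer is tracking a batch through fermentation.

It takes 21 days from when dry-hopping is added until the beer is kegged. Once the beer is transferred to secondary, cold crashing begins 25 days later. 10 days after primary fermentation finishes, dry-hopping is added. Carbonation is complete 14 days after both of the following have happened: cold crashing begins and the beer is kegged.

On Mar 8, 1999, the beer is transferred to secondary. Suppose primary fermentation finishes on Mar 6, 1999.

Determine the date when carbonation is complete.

Apr 20, 1999

The beer is transferred to secondary: Mar 8, 1999.
Cold crashing begins: Mar 8, 1999 + 25 days = Apr 2, 1999.
Primary fermentation finishes: Mar 6, 1999.
Dry-hopping is added: Mar 6, 1999 + 10 days = Mar 16, 1999.
The beer is kegged: Mar 16, 1999 + 21 days = Apr 6, 1999.
Both prerequisites met — cold crashing begins (Apr 2, 1999), the beer is kegged (Apr 6, 1999); the later is Apr 6, 1999.
Carbonation is complete: Apr 6, 1999 + 14 days = Apr 20, 1999.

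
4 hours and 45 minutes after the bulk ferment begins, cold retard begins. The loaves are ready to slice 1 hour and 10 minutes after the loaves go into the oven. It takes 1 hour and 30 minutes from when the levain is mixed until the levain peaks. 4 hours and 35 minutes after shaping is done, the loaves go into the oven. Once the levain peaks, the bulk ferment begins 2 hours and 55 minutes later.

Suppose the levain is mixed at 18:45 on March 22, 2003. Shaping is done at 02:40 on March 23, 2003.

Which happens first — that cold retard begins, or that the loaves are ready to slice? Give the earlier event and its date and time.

The levain is mixed: 18:45 Mar 22, 2003.
The levain peaks: 18:45 Mar 22, 2003 + 1h30m = 20:15 Mar 22, 2003.
The bulk ferment begins: 20:15 Mar 22, 2003 + 2h55m = 23:10 Mar 22, 2003.
Cold retard begins: 23:10 Mar 22, 2003 + 4h45m = 03:55 Mar 23, 2003.
Shaping is done: 02:40 Mar 23, 2003.
The loaves go into the oven: 02:40 Mar 23, 2003 + 4h35m = 07:15 Mar 23, 2003.
The loaves are ready to slice: 07:15 Mar 23, 2003 + 1h10m = 08:25 Mar 23, 2003.
Comparing: cold retard begins at 03:55 Mar 23, 2003 vs the loaves are ready to slice at 08:25 Mar 23, 2003. Earlier: cold retard begins.

Cold retard begins — 03:55 on March 23, 2003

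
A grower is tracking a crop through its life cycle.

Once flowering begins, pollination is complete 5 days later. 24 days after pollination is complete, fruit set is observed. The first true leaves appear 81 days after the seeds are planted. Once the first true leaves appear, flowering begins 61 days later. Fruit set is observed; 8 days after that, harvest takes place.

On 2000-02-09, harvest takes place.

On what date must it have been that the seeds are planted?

1999-08-14

Harvest takes place: Feb 9, 2000.
Fruit set is observed: Feb 9, 2000 − 8 days = Feb 1, 2000.
Pollination is complete: Feb 1, 2000 − 24 days = Jan 8, 2000.
Flowering begins: Jan 8, 2000 − 5 days = Jan 3, 2000.
The first true leaves appear: Jan 3, 2000 − 61 days = Nov 3, 1999.
The seeds are planted: Nov 3, 1999 − 81 days = Aug 14, 1999.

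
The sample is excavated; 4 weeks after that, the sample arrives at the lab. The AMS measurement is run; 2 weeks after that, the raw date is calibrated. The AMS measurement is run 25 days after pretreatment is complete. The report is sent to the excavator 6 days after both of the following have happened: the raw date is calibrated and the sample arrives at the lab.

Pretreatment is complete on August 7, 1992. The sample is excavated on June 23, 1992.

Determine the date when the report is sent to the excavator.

September 21, 1992

Pretreatment is complete: Aug 7, 1992.
The AMS measurement is run: Aug 7, 1992 + 25 days = Sep 1, 1992.
The raw date is calibrated: Sep 1, 1992 + 2 weeks = Sep 15, 1992.
The sample is excavated: Jun 23, 1992.
The sample arrives at the lab: Jun 23, 1992 + 4 weeks = Jul 21, 1992.
Both prerequisites met — the raw date is calibrated (Sep 15, 1992), the sample arrives at the lab (Jul 21, 1992); the later is Sep 15, 1992.
The report is sent to the excavator: Sep 15, 1992 + 6 days = Sep 21, 1992.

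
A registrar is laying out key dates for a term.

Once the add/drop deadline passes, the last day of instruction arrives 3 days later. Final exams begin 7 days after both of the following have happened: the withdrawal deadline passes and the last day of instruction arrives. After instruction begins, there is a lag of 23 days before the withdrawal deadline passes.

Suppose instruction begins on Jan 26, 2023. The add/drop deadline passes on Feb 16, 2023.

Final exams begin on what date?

Instruction begins: Jan 26, 2023.
The withdrawal deadline passes: Jan 26, 2023 + 23 days = Feb 18, 2023.
The add/drop deadline passes: Feb 16, 2023.
The last day of instruction arrives: Feb 16, 2023 + 3 days = Feb 19, 2023.
Both prerequisites met — the withdrawal deadline passes (Feb 18, 2023), the last day of instruction arrives (Feb 19, 2023); the later is Feb 19, 2023.
Final exams begin: Feb 19, 2023 + 7 days = Feb 26, 2023.

Feb 26, 2023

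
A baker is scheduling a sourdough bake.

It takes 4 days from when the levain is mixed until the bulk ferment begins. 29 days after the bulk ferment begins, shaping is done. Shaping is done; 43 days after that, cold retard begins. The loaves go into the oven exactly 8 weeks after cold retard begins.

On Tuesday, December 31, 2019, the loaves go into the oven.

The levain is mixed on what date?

Wednesday, August 21, 2019

The loaves go into the oven: Dec 31, 2019.
Cold retard begins: Dec 31, 2019 − 8 weeks = Nov 5, 2019.
Shaping is done: Nov 5, 2019 − 43 days = Sep 23, 2019.
The bulk ferment begins: Sep 23, 2019 − 29 days = Aug 25, 2019.
The levain is mixed: Aug 25, 2019 − 4 days = Aug 21, 2019.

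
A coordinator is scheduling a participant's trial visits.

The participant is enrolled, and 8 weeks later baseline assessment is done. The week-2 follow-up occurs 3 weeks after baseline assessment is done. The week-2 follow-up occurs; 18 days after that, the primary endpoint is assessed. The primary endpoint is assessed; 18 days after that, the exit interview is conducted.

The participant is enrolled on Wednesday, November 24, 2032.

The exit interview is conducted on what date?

Thursday, March 17, 2033

The participant is enrolled: Nov 24, 2032.
Baseline assessment is done: Nov 24, 2032 + 8 weeks = Jan 19, 2033.
The week-2 follow-up occurs: Jan 19, 2033 + 3 weeks = Feb 9, 2033.
The primary endpoint is assessed: Feb 9, 2033 + 18 days = Feb 27, 2033.
The exit interview is conducted: Feb 27, 2033 + 18 days = Mar 17, 2033.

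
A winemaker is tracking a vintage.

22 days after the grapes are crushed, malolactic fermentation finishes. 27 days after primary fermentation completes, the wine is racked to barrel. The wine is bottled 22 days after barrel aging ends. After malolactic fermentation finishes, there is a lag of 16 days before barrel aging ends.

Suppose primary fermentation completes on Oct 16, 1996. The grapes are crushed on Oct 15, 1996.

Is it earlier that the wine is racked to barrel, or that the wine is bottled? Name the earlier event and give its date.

The wine is racked to barrel — Nov 12, 1996

Primary fermentation completes: Oct 16, 1996.
The wine is racked to barrel: Oct 16, 1996 + 27 days = Nov 12, 1996.
The grapes are crushed: Oct 15, 1996.
Malolactic fermentation finishes: Oct 15, 1996 + 22 days = Nov 6, 1996.
Barrel aging ends: Nov 6, 1996 + 16 days = Nov 22, 1996.
The wine is bottled: Nov 22, 1996 + 22 days = Dec 14, 1996.
Comparing: the wine is racked to barrel on Nov 12, 1996 vs the wine is bottled on Dec 14, 1996. Earlier: the wine is racked to barrel.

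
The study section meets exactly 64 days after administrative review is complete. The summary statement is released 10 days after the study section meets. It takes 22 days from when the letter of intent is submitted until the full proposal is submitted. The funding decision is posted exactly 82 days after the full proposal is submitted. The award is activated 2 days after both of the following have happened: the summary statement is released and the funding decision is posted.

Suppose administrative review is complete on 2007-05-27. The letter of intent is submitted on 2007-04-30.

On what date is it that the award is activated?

2007-08-14

Administrative review is complete: May 27, 2007.
The study section meets: May 27, 2007 + 64 days = Jul 30, 2007.
The summary statement is released: Jul 30, 2007 + 10 days = Aug 9, 2007.
The letter of intent is submitted: Apr 30, 2007.
The full proposal is submitted: Apr 30, 2007 + 22 days = May 22, 2007.
The funding decision is posted: May 22, 2007 + 82 days = Aug 12, 2007.
Both prerequisites met — the summary statement is released (Aug 9, 2007), the funding decision is posted (Aug 12, 2007); the later is Aug 12, 2007.
The award is activated: Aug 12, 2007 + 2 days = Aug 14, 2007.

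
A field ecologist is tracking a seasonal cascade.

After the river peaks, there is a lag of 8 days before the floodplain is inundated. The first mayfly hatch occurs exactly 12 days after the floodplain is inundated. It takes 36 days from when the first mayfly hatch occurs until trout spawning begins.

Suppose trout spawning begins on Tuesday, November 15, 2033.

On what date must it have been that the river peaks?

Trout spawning begins: Nov 15, 2033.
The first mayfly hatch occurs: Nov 15, 2033 − 36 days = Oct 10, 2033.
The floodplain is inundated: Oct 10, 2033 − 12 days = Sep 28, 2033.
The river peaks: Sep 28, 2033 − 8 days = Sep 20, 2033.

Tuesday, September 20, 2033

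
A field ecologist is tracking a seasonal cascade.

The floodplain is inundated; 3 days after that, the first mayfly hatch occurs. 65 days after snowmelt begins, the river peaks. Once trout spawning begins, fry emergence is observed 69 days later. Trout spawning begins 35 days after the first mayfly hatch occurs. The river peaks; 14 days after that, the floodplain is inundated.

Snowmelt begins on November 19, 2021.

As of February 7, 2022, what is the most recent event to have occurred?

The floodplain is inundated

Snowmelt begins: Nov 19, 2021.
The river peaks: Nov 19, 2021 + 65 days = Jan 23, 2022.
The floodplain is inundated: Jan 23, 2022 + 14 days = Feb 6, 2022.
The first mayfly hatch occurs: Feb 6, 2022 + 3 days = Feb 9, 2022.
Trout spawning begins: Feb 9, 2022 + 35 days = Mar 16, 2022.
Fry emergence is observed: Mar 16, 2022 + 69 days = May 24, 2022.
Feb 7, 2022 falls between when the floodplain is inundated (Feb 6, 2022) and when the first mayfly hatch occurs (Feb 9, 2022).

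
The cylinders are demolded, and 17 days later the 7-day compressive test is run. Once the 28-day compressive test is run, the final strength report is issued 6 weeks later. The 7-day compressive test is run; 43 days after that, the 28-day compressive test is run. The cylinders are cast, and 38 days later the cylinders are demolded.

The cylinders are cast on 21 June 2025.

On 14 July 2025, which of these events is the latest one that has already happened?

The cylinders are cast

The cylinders are cast: Jun 21, 2025.
The cylinders are demolded: Jun 21, 2025 + 38 days = Jul 29, 2025.
The 7-day compressive test is run: Jul 29, 2025 + 17 days = Aug 15, 2025.
The 28-day compressive test is run: Aug 15, 2025 + 43 days = Sep 27, 2025.
The final strength report is issued: Sep 27, 2025 + 6 weeks = Nov 8, 2025.
Jul 14, 2025 falls between when the cylinders are cast (Jun 21, 2025) and when the cylinders are demolded (Jul 29, 2025).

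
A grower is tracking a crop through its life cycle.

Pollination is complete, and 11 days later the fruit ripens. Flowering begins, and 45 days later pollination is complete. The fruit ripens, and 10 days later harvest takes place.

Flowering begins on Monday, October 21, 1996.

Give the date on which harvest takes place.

Flowering begins: Oct 21, 1996.
Pollination is complete: Oct 21, 1996 + 45 days = Dec 5, 1996.
The fruit ripens: Dec 5, 1996 + 11 days = Dec 16, 1996.
Harvest takes place: Dec 16, 1996 + 10 days = Dec 26, 1996.

Thursday, December 26, 1996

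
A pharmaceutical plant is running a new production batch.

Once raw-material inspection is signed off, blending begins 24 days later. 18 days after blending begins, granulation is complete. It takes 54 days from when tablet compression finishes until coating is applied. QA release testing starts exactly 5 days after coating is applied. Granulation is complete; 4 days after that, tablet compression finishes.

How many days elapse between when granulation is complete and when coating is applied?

58 days

Causal path: granulation is complete → tablet compression finishes → coating is applied.
Total delay along the path: 4 + 54 = 58 days.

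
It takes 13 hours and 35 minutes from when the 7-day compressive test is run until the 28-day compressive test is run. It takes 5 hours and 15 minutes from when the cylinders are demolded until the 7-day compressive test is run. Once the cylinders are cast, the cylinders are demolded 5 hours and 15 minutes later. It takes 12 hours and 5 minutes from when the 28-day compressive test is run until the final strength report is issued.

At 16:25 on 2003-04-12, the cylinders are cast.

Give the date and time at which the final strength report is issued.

The cylinders are cast: 16:25 Apr 12, 2003.
The cylinders are demolded: 16:25 Apr 12, 2003 + 5h15m = 21:40 Apr 12, 2003.
The 7-day compressive test is run: 21:40 Apr 12, 2003 + 5h15m = 02:55 Apr 13, 2003.
The 28-day compressive test is run: 02:55 Apr 13, 2003 + 13h35m = 16:30 Apr 13, 2003.
The final strength report is issued: 16:30 Apr 13, 2003 + 12h05m = 04:35 Apr 14, 2003.

04:35 on 2003-04-14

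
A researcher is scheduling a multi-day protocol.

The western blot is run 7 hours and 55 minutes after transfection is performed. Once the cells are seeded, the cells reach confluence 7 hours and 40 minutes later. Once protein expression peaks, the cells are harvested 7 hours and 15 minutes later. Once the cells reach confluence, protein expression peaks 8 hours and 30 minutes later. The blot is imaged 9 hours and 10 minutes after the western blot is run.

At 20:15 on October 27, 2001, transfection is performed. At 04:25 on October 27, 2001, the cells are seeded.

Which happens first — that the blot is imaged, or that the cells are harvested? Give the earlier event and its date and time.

The cells are harvested — 03:50 on October 28, 2001

Transfection is performed: 20:15 Oct 27, 2001.
The western blot is run: 20:15 Oct 27, 2001 + 7h55m = 04:10 Oct 28, 2001.
The blot is imaged: 04:10 Oct 28, 2001 + 9h10m = 13:20 Oct 28, 2001.
The cells are seeded: 04:25 Oct 27, 2001.
The cells reach confluence: 04:25 Oct 27, 2001 + 7h40m = 12:05 Oct 27, 2001.
Protein expression peaks: 12:05 Oct 27, 2001 + 8h30m = 20:35 Oct 27, 2001.
The cells are harvested: 20:35 Oct 27, 2001 + 7h15m = 03:50 Oct 28, 2001.
Comparing: the blot is imaged at 13:20 Oct 28, 2001 vs the cells are harvested at 03:50 Oct 28, 2001. Earlier: the cells are harvested.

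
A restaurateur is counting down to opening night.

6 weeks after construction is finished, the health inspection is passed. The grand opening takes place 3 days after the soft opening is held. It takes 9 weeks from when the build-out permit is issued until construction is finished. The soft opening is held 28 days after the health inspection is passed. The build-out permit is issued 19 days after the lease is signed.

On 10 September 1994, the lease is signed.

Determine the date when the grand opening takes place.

12 February 1995

The lease is signed: Sep 10, 1994.
The build-out permit is issued: Sep 10, 1994 + 19 days = Sep 29, 1994.
Construction is finished: Sep 29, 1994 + 9 weeks = Dec 1, 1994.
The health inspection is passed: Dec 1, 1994 + 6 weeks = Jan 12, 1995.
The soft opening is held: Jan 12, 1995 + 28 days = Feb 9, 1995.
The grand opening takes place: Feb 9, 1995 + 3 days = Feb 12, 1995.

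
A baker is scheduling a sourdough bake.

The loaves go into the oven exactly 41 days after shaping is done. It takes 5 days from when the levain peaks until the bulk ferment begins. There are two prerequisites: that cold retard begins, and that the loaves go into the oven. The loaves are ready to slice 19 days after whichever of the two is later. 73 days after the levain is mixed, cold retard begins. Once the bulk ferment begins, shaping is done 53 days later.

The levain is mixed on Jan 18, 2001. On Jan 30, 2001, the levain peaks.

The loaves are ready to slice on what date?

The levain is mixed: Jan 18, 2001.
Cold retard begins: Jan 18, 2001 + 73 days = Apr 1, 2001.
The levain peaks: Jan 30, 2001.
The bulk ferment begins: Jan 30, 2001 + 5 days = Feb 4, 2001.
Shaping is done: Feb 4, 2001 + 53 days = Mar 29, 2001.
The loaves go into the oven: Mar 29, 2001 + 41 days = May 9, 2001.
Both prerequisites met — cold retard begins (Apr 1, 2001), the loaves go into the oven (May 9, 2001); the later is May 9, 2001.
The loaves are ready to slice: May 9, 2001 + 19 days = May 28, 2001.

May 28, 2001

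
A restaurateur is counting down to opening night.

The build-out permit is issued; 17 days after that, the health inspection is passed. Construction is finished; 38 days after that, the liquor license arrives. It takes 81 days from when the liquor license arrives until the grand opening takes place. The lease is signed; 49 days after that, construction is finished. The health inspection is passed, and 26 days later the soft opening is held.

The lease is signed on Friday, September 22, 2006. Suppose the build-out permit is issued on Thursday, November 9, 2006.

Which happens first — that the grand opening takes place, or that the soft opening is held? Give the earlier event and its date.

The soft opening is held — Friday, December 22, 2006

The lease is signed: Sep 22, 2006.
Construction is finished: Sep 22, 2006 + 49 days = Nov 10, 2006.
The liquor license arrives: Nov 10, 2006 + 38 days = Dec 18, 2006.
The grand opening takes place: Dec 18, 2006 + 81 days = Mar 9, 2007.
The build-out permit is issued: Nov 9, 2006.
The health inspection is passed: Nov 9, 2006 + 17 days = Nov 26, 2006.
The soft opening is held: Nov 26, 2006 + 26 days = Dec 22, 2006.
Comparing: the grand opening takes place on Mar 9, 2007 vs the soft opening is held on Dec 22, 2006. Earlier: the soft opening is held.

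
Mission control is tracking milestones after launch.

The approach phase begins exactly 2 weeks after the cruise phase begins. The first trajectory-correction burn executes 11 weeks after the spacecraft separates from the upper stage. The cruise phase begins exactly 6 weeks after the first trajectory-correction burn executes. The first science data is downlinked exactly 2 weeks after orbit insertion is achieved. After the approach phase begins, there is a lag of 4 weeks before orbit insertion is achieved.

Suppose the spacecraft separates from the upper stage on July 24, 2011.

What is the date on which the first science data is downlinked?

January 15, 2012

The spacecraft separates from the upper stage: Jul 24, 2011.
The first trajectory-correction burn executes: Jul 24, 2011 + 11 weeks = Oct 9, 2011.
The cruise phase begins: Oct 9, 2011 + 6 weeks = Nov 20, 2011.
The approach phase begins: Nov 20, 2011 + 2 weeks = Dec 4, 2011.
Orbit insertion is achieved: Dec 4, 2011 + 4 weeks = Jan 1, 2012.
The first science data is downlinked: Jan 1, 2012 + 2 weeks = Jan 15, 2012.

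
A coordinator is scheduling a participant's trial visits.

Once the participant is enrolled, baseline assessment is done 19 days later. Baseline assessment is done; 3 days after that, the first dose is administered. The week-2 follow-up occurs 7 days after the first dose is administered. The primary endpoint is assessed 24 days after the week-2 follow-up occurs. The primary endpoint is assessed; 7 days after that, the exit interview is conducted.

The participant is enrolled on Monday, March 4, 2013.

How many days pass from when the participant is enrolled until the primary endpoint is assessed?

Causal path: the participant is enrolled → baseline assessment is done → the first dose is administered → the week-2 follow-up occurs → the primary endpoint is assessed.
Total delay along the path: 19 + 3 + 7 + 24 = 53 days.

53 days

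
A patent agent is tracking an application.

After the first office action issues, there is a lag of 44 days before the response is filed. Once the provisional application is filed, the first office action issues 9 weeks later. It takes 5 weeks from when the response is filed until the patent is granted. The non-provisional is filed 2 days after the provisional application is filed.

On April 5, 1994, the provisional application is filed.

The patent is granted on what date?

The provisional application is filed: Apr 5, 1994.
The first office action issues: Apr 5, 1994 + 9 weeks = Jun 7, 1994.
The response is filed: Jun 7, 1994 + 44 days = Jul 21, 1994.
The patent is granted: Jul 21, 1994 + 5 weeks = Aug 25, 1994.

August 25, 1994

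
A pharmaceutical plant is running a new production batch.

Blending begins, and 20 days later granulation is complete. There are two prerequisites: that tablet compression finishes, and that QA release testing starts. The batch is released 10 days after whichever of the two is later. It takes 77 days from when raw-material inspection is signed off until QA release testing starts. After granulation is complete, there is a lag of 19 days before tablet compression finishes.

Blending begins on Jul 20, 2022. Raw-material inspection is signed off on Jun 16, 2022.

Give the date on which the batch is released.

Sep 11, 2022

Blending begins: Jul 20, 2022.
Granulation is complete: Jul 20, 2022 + 20 days = Aug 9, 2022.
Tablet compression finishes: Aug 9, 2022 + 19 days = Aug 28, 2022.
Raw-material inspection is signed off: Jun 16, 2022.
QA release testing starts: Jun 16, 2022 + 77 days = Sep 1, 2022.
Both prerequisites met — tablet compression finishes (Aug 28, 2022), QA release testing starts (Sep 1, 2022); the later is Sep 1, 2022.
The batch is released: Sep 1, 2022 + 10 days = Sep 11, 2022.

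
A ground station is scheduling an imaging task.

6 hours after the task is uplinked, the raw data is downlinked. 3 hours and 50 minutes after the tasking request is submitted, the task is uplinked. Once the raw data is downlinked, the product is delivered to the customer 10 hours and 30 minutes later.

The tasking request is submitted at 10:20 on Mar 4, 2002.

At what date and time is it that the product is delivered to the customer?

The tasking request is submitted: 10:20 Mar 4, 2002.
The task is uplinked: 10:20 Mar 4, 2002 + 3h50m = 14:10 Mar 4, 2002.
The raw data is downlinked: 14:10 Mar 4, 2002 + 6h = 20:10 Mar 4, 2002.
The product is delivered to the customer: 20:10 Mar 4, 2002 + 10h30m = 06:40 Mar 5, 2002.

06:40 on Mar 5, 2002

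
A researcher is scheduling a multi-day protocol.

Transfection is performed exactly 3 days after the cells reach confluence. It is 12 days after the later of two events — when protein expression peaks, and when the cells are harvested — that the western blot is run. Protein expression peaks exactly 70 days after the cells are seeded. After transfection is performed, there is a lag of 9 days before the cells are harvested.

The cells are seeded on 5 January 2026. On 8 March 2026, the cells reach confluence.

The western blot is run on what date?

The cells are seeded: Jan 5, 2026.
Protein expression peaks: Jan 5, 2026 + 70 days = Mar 16, 2026.
The cells reach confluence: Mar 8, 2026.
Transfection is performed: Mar 8, 2026 + 3 days = Mar 11, 2026.
The cells are harvested: Mar 11, 2026 + 9 days = Mar 20, 2026.
Both prerequisites met — protein expression peaks (Mar 16, 2026), the cells are harvested (Mar 20, 2026); the later is Mar 20, 2026.
The western blot is run: Mar 20, 2026 + 12 days = Apr 1, 2026.

1 April 2026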